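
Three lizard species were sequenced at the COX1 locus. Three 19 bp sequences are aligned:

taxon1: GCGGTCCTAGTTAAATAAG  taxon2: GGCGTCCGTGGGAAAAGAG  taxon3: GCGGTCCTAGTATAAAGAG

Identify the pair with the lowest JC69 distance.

taxon1–taxon2: 8/19 differ, p = 0.421, d = 0.618.
taxon1–taxon3: 4/19 differ, p = 0.211, d = 0.247.
taxon2–taxon3: 7/19 differ, p = 0.368, d = 0.507.
The smallest distance is between taxon1 and taxon3.

taxon1 and taxon3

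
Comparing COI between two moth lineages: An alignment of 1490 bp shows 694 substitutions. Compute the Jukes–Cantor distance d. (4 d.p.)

0.7277

p = 694/1490 ≈ 0.465772.
d = −(3/4) ln(1 − 4p/3) = −0.75 ln(1 − 0.621029) = −0.75 ln(0.378971)
  = −0.75 × (-0.970296) = 0.727722 substitutions/site.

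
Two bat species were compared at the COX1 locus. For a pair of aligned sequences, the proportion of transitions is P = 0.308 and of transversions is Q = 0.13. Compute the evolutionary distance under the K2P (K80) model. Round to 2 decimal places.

0.76

Under the Kimura two-parameter model, d = −½ ln(1 − 2P − Q) − ¼ ln(1 − 2Q).
1 − 2P − Q = 0.254, giving −½ ln(0.254) = 0.685211.
1 − 2Q = 0.74, giving −¼ ln(0.74) = 0.075276.
d = 0.685211 + 0.075276 = 0.760487.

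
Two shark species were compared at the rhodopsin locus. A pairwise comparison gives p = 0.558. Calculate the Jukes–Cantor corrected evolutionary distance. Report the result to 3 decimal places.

d = −(3/4) ln(1 − 4p/3) = −0.75 ln(1 − 0.744) = −0.75 ln(0.256)
  = −0.75 × (-1.362578) = 1.021934 substitutions/site.

1.022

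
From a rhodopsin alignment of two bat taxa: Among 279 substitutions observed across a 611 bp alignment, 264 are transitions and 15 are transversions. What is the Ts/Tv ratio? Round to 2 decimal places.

R = 264/15 = 17.60.

17.60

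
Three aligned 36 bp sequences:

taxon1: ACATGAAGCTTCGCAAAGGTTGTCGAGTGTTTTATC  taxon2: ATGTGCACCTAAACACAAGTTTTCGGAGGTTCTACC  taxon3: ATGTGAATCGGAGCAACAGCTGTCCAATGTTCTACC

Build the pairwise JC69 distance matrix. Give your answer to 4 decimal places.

d(taxon1,taxon2) = 0.6082, d(taxon1,taxon3) = 0.4926, d(taxon2,taxon3) = 0.4408

taxon1–taxon2: 15/36 sites differ → p ≈ 0.416667, d = −0.75 ln(1 − 0.555556) = 0.608198 ≈ 0.6082.
taxon1–taxon3: 13/36 sites differ → p ≈ 0.361111, d = −0.75 ln(1 − 0.481481) = 0.492584 ≈ 0.4926.
taxon2–taxon3: 12/36 sites differ → p ≈ 0.333333, d = −0.75 ln(1 − 0.444444) = 0.440839 ≈ 0.4408.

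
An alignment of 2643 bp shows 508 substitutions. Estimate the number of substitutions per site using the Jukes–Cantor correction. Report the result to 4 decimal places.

0.2221

p = 508/2643 ≈ 0.192206.
d = −(3/4) ln(1 − 4p/3) = −0.75 ln(1 − 0.256275) = −0.75 ln(0.743725)
  = −0.75 × (-0.296084) = 0.222063 substitutions/site.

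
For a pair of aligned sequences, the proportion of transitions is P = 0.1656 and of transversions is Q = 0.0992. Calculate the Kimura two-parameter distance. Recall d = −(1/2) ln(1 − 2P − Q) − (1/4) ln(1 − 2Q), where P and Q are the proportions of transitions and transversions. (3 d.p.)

0.337

Under the Kimura two-parameter model, d = −½ ln(1 − 2P − Q) − ¼ ln(1 − 2Q).
1 − 2P − Q = 0.5696, giving −½ ln(0.5696) = 0.281410.
1 − 2Q = 0.8016, giving −¼ ln(0.8016) = 0.055286.
d = 0.281410 + 0.055286 = 0.336696.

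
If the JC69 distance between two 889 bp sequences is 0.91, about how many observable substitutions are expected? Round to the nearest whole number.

469

Invert JC69: p = (3/4)(1 − e^(−4d/3)) = 0.75 × (1 − e^(-1.213333)) = 0.75 × (1 − 0.297205) = 0.527096.
Expected differing sites = pL ≈ 0.527096 × 889 = 468.588344 ≈ 469.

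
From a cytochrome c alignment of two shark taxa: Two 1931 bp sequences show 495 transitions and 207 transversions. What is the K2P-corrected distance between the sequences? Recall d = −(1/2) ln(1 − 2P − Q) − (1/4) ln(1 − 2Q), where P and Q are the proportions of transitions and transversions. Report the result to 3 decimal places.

P = 495/1931 ≈ 0.256344 and Q = 207/1931 ≈ 0.107198.
Under the Kimura two-parameter model, d = −½ ln(1 − 2P − Q) − ¼ ln(1 − 2Q).
1 − 2P − Q = 0.380114, giving −½ ln(0.380114) = 0.483642.
1 − 2Q = 0.785604, giving −¼ ln(0.785604) = 0.060326.
d = 0.483642 + 0.060326 = 0.543968.

0.544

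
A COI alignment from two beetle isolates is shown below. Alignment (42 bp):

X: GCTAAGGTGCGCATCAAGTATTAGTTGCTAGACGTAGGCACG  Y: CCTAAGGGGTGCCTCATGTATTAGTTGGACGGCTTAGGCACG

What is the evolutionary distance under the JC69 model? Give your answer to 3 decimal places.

The sequences differ at 10 of 42 sites (1, 8, 10, 13, 17, 28, 29, 30, 32, 34), so p = 10/42 ≈ 0.238095.
d = −(3/4) ln(1 − 4p/3) = −0.75 ln(1 − 0.31746) = −0.75 ln(0.68254)
  = −0.75 × (-0.381934) = 0.286451 substitutions/site.

0.286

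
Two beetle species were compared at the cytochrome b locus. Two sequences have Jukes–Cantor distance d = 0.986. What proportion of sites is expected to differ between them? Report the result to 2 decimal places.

p = (3/4)(1 − e^(−4d/3)) = 0.75 × (1 − e^(-1.314667)) = 0.75 × (1 − 0.268564) = 0.548577.

0.55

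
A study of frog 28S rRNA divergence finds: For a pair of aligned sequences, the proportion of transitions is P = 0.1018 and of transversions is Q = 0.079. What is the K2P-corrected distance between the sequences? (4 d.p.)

Under the Kimura two-parameter model, d = −½ ln(1 − 2P − Q) − ¼ ln(1 − 2Q).
1 − 2P − Q = 0.7174, giving −½ ln(0.7174) = 0.166061.
1 − 2Q = 0.842, giving −¼ ln(0.842) = 0.042994.
d = 0.166061 + 0.042994 = 0.209055.

0.2091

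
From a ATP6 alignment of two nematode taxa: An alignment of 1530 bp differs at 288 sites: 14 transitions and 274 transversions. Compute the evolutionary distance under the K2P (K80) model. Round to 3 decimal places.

0.221

P = 14/1530 ≈ 0.00915 and Q = 274/1530 ≈ 0.179085.
Under the Kimura two-parameter model, d = −½ ln(1 − 2P − Q) − ¼ ln(1 − 2Q).
1 − 2P − Q = 0.802615, giving −½ ln(0.802615) = 0.109940.
1 − 2Q = 0.64183, giving −¼ ln(0.64183) = 0.110858.
d = 0.109940 + 0.110858 = 0.220798.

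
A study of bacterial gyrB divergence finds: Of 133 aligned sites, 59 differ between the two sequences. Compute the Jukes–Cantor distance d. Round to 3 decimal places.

0.671

p = 59/133 ≈ 0.443609.
d = −(3/4) ln(1 − 4p/3) = −0.75 ln(1 − 0.591479) = −0.75 ln(0.408521)
  = −0.75 × (-0.895212) = 0.671409 substitutions/site.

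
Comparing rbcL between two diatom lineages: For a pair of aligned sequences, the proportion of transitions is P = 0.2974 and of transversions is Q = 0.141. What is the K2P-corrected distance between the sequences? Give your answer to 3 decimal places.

0.748

Under the Kimura two-parameter model, d = −½ ln(1 − 2P − Q) − ¼ ln(1 − 2Q).
1 − 2P − Q = 0.2642, giving −½ ln(0.2642) = 0.665524.
1 − 2Q = 0.718, giving −¼ ln(0.718) = 0.082821.
d = 0.665524 + 0.082821 = 0.748345.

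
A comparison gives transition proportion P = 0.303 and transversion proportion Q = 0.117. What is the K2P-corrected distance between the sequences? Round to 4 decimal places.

0.7085

Under the Kimura two-parameter model, d = −½ ln(1 − 2P − Q) − ¼ ln(1 − 2Q).
1 − 2P − Q = 0.277, giving −½ ln(0.277) = 0.641869.
1 − 2Q = 0.766, giving −¼ ln(0.766) = 0.066643.
d = 0.641869 + 0.066643 = 0.708512.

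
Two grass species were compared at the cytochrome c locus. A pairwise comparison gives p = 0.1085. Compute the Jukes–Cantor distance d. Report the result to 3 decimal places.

d = −(3/4) ln(1 − 4p/3) = −0.75 ln(1 − 0.144667) = −0.75 ln(0.855333)
  = −0.75 × (-0.156264) = 0.117198 substitutions/site.

0.117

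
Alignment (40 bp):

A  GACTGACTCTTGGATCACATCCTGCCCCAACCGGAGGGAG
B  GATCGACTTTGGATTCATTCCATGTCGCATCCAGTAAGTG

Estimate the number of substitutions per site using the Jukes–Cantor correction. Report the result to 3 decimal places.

The sequences differ at 18 of 40 sites, so p = 18/40 = 0.45.
d = −(3/4) ln(1 − 4p/3) = −0.75 ln(1 − 0.6) = −0.75 ln(0.4)
  = −0.75 × (-0.916291) = 0.687218 substitutions/site.

0.687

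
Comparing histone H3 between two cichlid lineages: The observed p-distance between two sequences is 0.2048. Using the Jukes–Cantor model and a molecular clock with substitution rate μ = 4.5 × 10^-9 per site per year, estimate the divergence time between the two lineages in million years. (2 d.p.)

26.58

d = −(3/4) ln(1 − 4p/3) = −0.75 ln(1 − 0.273067) = −0.75 ln(0.726933)
  = −0.75 × (-0.318921) = 0.239191 substitutions/site.
Under a molecular clock d = 2μt, so t = d/(2μ) = 0.239191 / (2 × 4.5 × 10^-9) = 26.58 million years.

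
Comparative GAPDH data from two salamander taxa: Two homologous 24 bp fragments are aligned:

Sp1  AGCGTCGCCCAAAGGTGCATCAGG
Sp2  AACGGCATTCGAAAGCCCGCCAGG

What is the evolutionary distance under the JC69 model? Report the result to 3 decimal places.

The sequences differ at 11 of 24 sites, so p = 11/24 ≈ 0.458333.
d = −(3/4) ln(1 − 4p/3) = −0.75 ln(1 − 0.611111) = −0.75 ln(0.388889)
  = −0.75 × (-0.944461) = 0.708346 substitutions/site.

0.708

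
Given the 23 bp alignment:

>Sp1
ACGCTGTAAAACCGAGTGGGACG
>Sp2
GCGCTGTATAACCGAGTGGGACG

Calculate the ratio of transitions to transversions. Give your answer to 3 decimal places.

1.000

Transitions are A↔G and C↔T; transversions are all other mismatches.
Transitions: 1. Transversions: 1.
R = 1/1 = 1.000.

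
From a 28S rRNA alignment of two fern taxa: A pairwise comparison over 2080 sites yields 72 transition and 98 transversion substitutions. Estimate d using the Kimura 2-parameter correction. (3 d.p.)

0.087

P = 72/2080 ≈ 0.034615 and Q = 98/2080 ≈ 0.047115.
Under the Kimura two-parameter model, d = −½ ln(1 − 2P − Q) − ¼ ln(1 − 2Q).
1 − 2P − Q = 0.883655, giving −½ ln(0.883655) = 0.061844.
1 − 2Q = 0.90577, giving −¼ ln(0.90577) = 0.024742.
d = 0.061844 + 0.024742 = 0.086586.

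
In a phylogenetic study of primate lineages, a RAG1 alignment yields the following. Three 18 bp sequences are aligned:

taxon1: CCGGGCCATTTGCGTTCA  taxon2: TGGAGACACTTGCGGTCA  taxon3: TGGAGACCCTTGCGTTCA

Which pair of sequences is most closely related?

taxon2 and taxon3

taxon1–taxon2: 6/18 differ, p = 0.333, d = 0.441.
taxon1–taxon3: 6/18 differ, p = 0.333, d = 0.441.
taxon2–taxon3: 2/18 differ, p = 0.111, d = 0.120.
The smallest distance is between taxon2 and taxon3.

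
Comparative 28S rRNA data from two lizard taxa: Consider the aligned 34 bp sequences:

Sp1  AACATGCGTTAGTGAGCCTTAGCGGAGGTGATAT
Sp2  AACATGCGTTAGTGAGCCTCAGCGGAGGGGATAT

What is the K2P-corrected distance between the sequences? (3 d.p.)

0.061

Of 34 sites, 1 differences are transitions and 1 are transversions, so P = 1/34 ≈ 0.029412 and Q = 1/34 ≈ 0.029412.
Under the Kimura two-parameter model, d = −½ ln(1 − 2P − Q) − ¼ ln(1 − 2Q).
1 − 2P − Q = 0.911764, giving −½ ln(0.911764) = 0.046187.
1 − 2Q = 0.941176, giving −¼ ln(0.941176) = 0.015156.
d = 0.046187 + 0.015156 = 0.061343.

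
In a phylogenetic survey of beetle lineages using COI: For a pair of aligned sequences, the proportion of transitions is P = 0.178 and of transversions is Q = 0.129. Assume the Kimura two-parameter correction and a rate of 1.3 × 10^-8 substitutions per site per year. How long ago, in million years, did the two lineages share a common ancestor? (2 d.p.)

Under the Kimura two-parameter model, d = −½ ln(1 − 2P − Q) − ¼ ln(1 − 2Q).
1 − 2P − Q = 0.515, giving −½ ln(0.515) = 0.331794.
1 − 2Q = 0.742, giving −¼ ln(0.742) = 0.074602.
d = 0.331794 + 0.074602 = 0.406396.
Under a molecular clock d = 2μt, so t = d/(2μ) = 0.406396 / (2 × 1.3 × 10^-8) = 15.63 million years.

15.63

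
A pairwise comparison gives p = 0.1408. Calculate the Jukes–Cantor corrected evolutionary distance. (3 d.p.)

0.156

d = −(3/4) ln(1 − 4p/3) = −0.75 ln(1 − 0.187733) = −0.75 ln(0.812267)
  = −0.75 × (-0.207926) = 0.155945 substitutions/site.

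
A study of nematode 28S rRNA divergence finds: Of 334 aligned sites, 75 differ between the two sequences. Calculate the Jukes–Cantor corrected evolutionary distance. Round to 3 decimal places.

0.267

p = 75/334 ≈ 0.224551.
d = −(3/4) ln(1 − 4p/3) = −0.75 ln(1 − 0.299401) = −0.75 ln(0.700599)
  = −0.75 × (-0.355820) = 0.266865 substitutions/site.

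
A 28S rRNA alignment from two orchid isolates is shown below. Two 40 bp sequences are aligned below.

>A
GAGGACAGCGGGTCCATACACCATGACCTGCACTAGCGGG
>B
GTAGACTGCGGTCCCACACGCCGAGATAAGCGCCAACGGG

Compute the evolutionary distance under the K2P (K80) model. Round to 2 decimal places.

Of 40 sites, 9 differences are transitions and 6 are transversions, so P = 9/40 = 0.225 and Q = 6/40 = 0.15.
Under the Kimura two-parameter model, d = −½ ln(1 − 2P − Q) − ¼ ln(1 − 2Q).
1 − 2P − Q = 0.4, giving −½ ln(0.4) = 0.458145.
1 − 2Q = 0.7, giving −¼ ln(0.7) = 0.089169.
d = 0.458145 + 0.089169 = 0.547314.

0.55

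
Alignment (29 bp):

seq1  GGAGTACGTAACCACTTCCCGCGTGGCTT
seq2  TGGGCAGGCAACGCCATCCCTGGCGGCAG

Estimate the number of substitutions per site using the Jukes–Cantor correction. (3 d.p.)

The sequences differ at 13 of 29 sites, so p = 13/29 ≈ 0.448276.
d = −(3/4) ln(1 − 4p/3) = −0.75 ln(1 − 0.597701) = −0.75 ln(0.402299)
  = −0.75 × (-0.910560) = 0.682920 substitutions/site.

0.683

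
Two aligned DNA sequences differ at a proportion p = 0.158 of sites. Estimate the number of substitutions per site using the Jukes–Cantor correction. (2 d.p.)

d = −(3/4) ln(1 − 4p/3) = −0.75 ln(1 − 0.210667) = −0.75 ln(0.789333)
  = −0.75 × (-0.236567) = 0.177425 substitutions/site.

0.18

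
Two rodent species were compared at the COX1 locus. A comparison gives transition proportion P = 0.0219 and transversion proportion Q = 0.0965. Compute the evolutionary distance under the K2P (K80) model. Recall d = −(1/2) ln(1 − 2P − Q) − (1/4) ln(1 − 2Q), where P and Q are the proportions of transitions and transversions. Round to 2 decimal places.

Under the Kimura two-parameter model, d = −½ ln(1 − 2P − Q) − ¼ ln(1 − 2Q).
1 − 2P − Q = 0.8597, giving −½ ln(0.8597) = 0.075586.
1 − 2Q = 0.807, giving −¼ ln(0.807) = 0.053608.
d = 0.075586 + 0.053608 = 0.129194.

0.13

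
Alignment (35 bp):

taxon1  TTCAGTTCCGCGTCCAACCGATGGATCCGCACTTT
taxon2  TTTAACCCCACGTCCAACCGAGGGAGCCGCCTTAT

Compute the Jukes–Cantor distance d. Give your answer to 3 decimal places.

The sequences differ at 10 of 35 sites (3, 5, 6, 7, 10, 22, 26, 31, 32, 34), so p = 10/35 ≈ 0.285714.
d = −(3/4) ln(1 − 4p/3) = −0.75 ln(1 − 0.380952) = −0.75 ln(0.619048)
  = −0.75 × (-0.479572) = 0.359679 substitutions/site.

0.360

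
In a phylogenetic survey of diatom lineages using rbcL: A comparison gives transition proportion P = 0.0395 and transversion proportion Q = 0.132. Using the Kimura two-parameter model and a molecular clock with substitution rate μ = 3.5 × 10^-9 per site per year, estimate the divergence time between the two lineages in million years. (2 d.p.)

27.88

Under the Kimura two-parameter model, d = −½ ln(1 − 2P − Q) − ¼ ln(1 − 2Q).
1 − 2P − Q = 0.789, giving −½ ln(0.789) = 0.118494.
1 − 2Q = 0.736, giving −¼ ln(0.736) = 0.076631.
d = 0.118494 + 0.076631 = 0.195125.
Under a molecular clock d = 2μt, so t = d/(2μ) = 0.195125 / (2 × 3.5 × 10^-9) = 27.88 million years.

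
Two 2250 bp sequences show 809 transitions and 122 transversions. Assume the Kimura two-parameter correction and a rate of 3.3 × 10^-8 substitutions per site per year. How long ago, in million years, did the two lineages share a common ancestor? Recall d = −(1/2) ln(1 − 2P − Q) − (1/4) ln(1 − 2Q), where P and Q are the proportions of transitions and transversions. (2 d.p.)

11.68

P = 809/2250 ≈ 0.359556 and Q = 122/2250 ≈ 0.054222.
Under the Kimura two-parameter model, d = −½ ln(1 − 2P − Q) − ¼ ln(1 − 2Q).
1 − 2P − Q = 0.226666, giving −½ ln(0.226666) = 0.742139.
1 − 2Q = 0.891556, giving −¼ ln(0.891556) = 0.028697.
d = 0.742139 + 0.028697 = 0.770836.
Under a molecular clock d = 2μt, so t = d/(2μ) = 0.770836 / (2 × 3.3 × 10^-8) = 11.68 million years.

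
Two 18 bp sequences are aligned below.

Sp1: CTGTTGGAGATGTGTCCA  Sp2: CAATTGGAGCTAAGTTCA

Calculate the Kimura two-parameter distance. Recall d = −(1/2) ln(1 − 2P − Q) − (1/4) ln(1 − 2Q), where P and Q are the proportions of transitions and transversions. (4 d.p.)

Of 18 sites, 3 differences are transitions and 3 are transversions, so P = 3/18 ≈ 0.166667 and Q = 3/18 ≈ 0.166667.
Under the Kimura two-parameter model, d = −½ ln(1 − 2P − Q) − ¼ ln(1 − 2Q).
1 − 2P − Q = 0.499999, giving −½ ln(0.499999) = 0.346575.
1 − 2Q = 0.666666, giving −¼ ln(0.666666) = 0.101367.
d = 0.346575 + 0.101367 = 0.447942.

0.4479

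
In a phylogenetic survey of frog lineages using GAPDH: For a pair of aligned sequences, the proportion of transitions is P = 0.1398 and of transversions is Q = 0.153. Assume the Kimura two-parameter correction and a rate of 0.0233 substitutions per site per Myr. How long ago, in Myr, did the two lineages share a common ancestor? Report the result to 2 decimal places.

Under the Kimura two-parameter model, d = −½ ln(1 − 2P − Q) − ¼ ln(1 − 2Q).
1 − 2P − Q = 0.5674, giving −½ ln(0.5674) = 0.283345.
1 − 2Q = 0.694, giving −¼ ln(0.694) = 0.091321.
d = 0.283345 + 0.091321 = 0.374666.
Under a molecular clock d = 2μt, so t = d/(2μ) = 0.374666 / (2 × 0.0233) = 8.04 Myr.

8.04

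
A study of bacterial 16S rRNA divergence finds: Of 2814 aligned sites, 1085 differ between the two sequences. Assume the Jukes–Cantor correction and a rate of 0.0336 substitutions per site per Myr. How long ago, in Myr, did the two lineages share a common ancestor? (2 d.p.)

8.06

p = 1085/2814 ≈ 0.385572.
d = −(3/4) ln(1 − 4p/3) = −0.75 ln(1 − 0.514096) = −0.75 ln(0.485904)
  = −0.75 × (-0.721744) = 0.541308 substitutions/site.
Under a molecular clock d = 2μt, so t = d/(2μ) = 0.541308 / (2 × 0.0336) = 8.06 Myr.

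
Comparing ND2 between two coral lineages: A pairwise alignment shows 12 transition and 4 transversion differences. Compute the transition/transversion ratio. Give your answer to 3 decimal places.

3.000

R = 12/4 = 3.000.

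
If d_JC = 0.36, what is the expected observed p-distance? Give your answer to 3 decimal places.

0.286

p = (3/4)(1 − e^(−4d/3)) = 0.75 × (1 − e^(-0.48)) = 0.75 × (1 − 0.618783) = 0.285913.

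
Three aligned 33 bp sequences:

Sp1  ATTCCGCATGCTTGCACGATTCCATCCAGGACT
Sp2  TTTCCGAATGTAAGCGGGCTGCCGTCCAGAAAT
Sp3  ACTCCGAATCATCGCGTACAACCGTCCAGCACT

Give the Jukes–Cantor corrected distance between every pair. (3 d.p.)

Sp1–Sp2: 12/33 sites differ → p ≈ 0.363636, d = −0.75 ln(1 − 0.484848) = 0.497470 ≈ 0.497.
Sp1–Sp3: 13/33 sites differ → p ≈ 0.393939, d = −0.75 ln(1 − 0.525252) = 0.558728 ≈ 0.559.
Sp2–Sp3: 12/33 sites differ → p ≈ 0.363636, d = −0.75 ln(1 − 0.484848) = 0.497470 ≈ 0.497.

d(Sp1,Sp2) = 0.497, d(Sp1,Sp3) = 0.559, d(Sp2,Sp3) = 0.497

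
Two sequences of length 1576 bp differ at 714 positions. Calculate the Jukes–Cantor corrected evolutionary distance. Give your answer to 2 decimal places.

0.69

p = 714/1576 ≈ 0.453046.
d = −(3/4) ln(1 − 4p/3) = −0.75 ln(1 − 0.604061) = −0.75 ln(0.395939)
  = −0.75 × (-0.926495) = 0.694871 substitutions/site.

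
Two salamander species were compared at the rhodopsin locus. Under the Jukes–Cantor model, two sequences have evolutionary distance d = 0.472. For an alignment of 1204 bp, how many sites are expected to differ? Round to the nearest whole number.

422

Invert JC69: p = (3/4)(1 − e^(−4d/3)) = 0.75 × (1 − e^(-0.629333)) = 0.75 × (1 − 0.532947) = 0.350290.
Expected differing sites = pL ≈ 0.350290 × 1204 = 421.74916 ≈ 422.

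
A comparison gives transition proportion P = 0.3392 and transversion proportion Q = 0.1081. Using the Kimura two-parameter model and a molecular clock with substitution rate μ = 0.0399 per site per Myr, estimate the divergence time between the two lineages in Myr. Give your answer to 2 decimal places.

10.44

Under the Kimura two-parameter model, d = −½ ln(1 − 2P − Q) − ¼ ln(1 − 2Q).
1 − 2P − Q = 0.2135, giving −½ ln(0.2135) = 0.772059.
1 − 2Q = 0.7838, giving −¼ ln(0.7838) = 0.060900.
d = 0.772059 + 0.060900 = 0.832959.
Under a molecular clock d = 2μt, so t = d/(2μ) = 0.832959 / (2 × 0.0399) = 10.44 Myr.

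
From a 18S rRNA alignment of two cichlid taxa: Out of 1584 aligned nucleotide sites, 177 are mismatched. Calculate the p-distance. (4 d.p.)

0.1117

p = 177/1584 = 0.111742… ≈ 0.1117 (to 4 d.p.).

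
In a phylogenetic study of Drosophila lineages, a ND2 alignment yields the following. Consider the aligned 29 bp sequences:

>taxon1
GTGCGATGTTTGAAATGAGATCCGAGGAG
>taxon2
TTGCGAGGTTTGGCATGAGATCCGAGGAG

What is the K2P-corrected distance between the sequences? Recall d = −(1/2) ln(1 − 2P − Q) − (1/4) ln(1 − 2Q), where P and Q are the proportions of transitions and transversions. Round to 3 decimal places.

Of 29 sites, 1 differences are transitions and 3 are transversions, so P = 1/29 ≈ 0.034483 and Q = 3/29 ≈ 0.103448.
Under the Kimura two-parameter model, d = −½ ln(1 − 2P − Q) − ¼ ln(1 − 2Q).
1 − 2P − Q = 0.827586, giving −½ ln(0.827586) = 0.094621.
1 − 2Q = 0.793104, giving −¼ ln(0.793104) = 0.057950.
d = 0.094621 + 0.057950 = 0.152571.

0.153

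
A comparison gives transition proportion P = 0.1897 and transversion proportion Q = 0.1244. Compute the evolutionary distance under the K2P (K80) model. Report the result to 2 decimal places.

0.42

Under the Kimura two-parameter model, d = −½ ln(1 − 2P − Q) − ¼ ln(1 − 2Q).
1 − 2P − Q = 0.4962, giving −½ ln(0.4962) = 0.350388.
1 − 2Q = 0.7512, giving −¼ ln(0.7512) = 0.071521.
d = 0.350388 + 0.071521 = 0.421909.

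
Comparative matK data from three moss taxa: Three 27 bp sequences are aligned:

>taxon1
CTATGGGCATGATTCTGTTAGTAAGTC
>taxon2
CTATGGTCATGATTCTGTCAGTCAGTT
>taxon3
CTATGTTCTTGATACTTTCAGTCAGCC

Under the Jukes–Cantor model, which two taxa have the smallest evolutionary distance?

taxon1–taxon2: 4/27 differ, p = 0.148, d = 0.165.
taxon1–taxon3: 8/27 differ, p = 0.296, d = 0.377.
taxon2–taxon3: 6/27 differ, p = 0.222, d = 0.264.
The smallest distance is between taxon1 and taxon2.

taxon1 and taxon2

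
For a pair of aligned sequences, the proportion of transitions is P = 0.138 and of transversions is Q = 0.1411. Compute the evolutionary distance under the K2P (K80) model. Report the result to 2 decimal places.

0.35

Under the Kimura two-parameter model, d = −½ ln(1 − 2P − Q) − ¼ ln(1 − 2Q).
1 − 2P − Q = 0.5829, giving −½ ln(0.5829) = 0.269870.
1 − 2Q = 0.7178, giving −¼ ln(0.7178) = 0.082891.
d = 0.269870 + 0.082891 = 0.352761.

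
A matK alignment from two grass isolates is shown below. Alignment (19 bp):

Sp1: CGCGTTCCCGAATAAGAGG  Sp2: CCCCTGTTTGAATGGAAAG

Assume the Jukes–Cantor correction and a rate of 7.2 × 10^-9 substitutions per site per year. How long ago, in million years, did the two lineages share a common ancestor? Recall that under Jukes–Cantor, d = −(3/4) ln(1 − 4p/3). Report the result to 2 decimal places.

The sequences differ at 10 of 19 sites (2, 4, 6, 7, 8, 9, 14, 15, 16, 18), so p = 10/19 ≈ 0.526316.
d = −(3/4) ln(1 − 4p/3) = −0.75 ln(1 − 0.701755) = −0.75 ln(0.298245)
  = −0.75 × (-1.209840) = 0.907380 substitutions/site.
Under a molecular clock d = 2μt, so t = d/(2μ) = 0.907380 / (2 × 7.2 × 10^-9) = 63.01 million years.

63.01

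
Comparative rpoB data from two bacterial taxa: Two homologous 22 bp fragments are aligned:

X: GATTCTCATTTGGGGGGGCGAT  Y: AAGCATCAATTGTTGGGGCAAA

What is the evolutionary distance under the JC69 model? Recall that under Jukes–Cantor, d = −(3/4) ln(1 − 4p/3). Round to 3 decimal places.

The sequences differ at 9 of 22 sites (1, 3, 4, 5, 9, 13, 14, 20, 22), so p = 9/22 ≈ 0.409091.
d = −(3/4) ln(1 − 4p/3) = −0.75 ln(1 − 0.545455) = −0.75 ln(0.454545)
  = −0.75 × (-0.788458) = 0.591344 substitutions/site.

0.591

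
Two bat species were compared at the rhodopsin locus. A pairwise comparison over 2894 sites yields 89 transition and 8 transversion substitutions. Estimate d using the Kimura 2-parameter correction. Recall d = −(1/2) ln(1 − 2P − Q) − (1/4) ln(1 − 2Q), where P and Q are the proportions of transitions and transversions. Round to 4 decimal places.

P = 89/2894 ≈ 0.030753 and Q = 8/2894 ≈ 0.002764.
Under the Kimura two-parameter model, d = −½ ln(1 − 2P − Q) − ¼ ln(1 − 2Q).
1 − 2P − Q = 0.93573, giving −½ ln(0.93573) = 0.033214.
1 − 2Q = 0.994472, giving −¼ ln(0.994472) = 0.001386.
d = 0.033214 + 0.001386 = 0.034600.

0.0346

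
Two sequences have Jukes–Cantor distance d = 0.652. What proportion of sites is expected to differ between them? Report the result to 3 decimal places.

0.436

p = (3/4)(1 − e^(−4d/3)) = 0.75 × (1 − e^(-0.869333)) = 0.75 × (1 − 0.419231) = 0.435577.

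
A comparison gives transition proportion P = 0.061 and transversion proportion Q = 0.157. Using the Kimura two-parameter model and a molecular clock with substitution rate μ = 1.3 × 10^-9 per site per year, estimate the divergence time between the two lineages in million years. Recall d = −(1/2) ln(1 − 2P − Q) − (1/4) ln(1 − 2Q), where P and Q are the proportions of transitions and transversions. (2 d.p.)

Under the Kimura two-parameter model, d = −½ ln(1 − 2P − Q) − ¼ ln(1 − 2Q).
1 − 2P − Q = 0.721, giving −½ ln(0.721) = 0.163558.
1 − 2Q = 0.686, giving −¼ ln(0.686) = 0.094219.
d = 0.163558 + 0.094219 = 0.257777.
Under a molecular clock d = 2μt, so t = d/(2μ) = 0.257777 / (2 × 1.3 × 10^-9) = 99.15 million years.

99.15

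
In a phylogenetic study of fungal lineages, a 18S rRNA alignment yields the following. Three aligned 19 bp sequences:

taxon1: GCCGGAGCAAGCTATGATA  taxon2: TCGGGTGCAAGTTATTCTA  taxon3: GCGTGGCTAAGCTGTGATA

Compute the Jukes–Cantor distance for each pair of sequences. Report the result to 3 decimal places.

d(taxon1,taxon2) = 0.410, d(taxon1,taxon3) = 0.410, d(taxon2,taxon3) = 0.749

taxon1–taxon2: 6/19 sites differ → p ≈ 0.315789, d = −0.75 ln(1 − 0.421052) = 0.409907 ≈ 0.410.
taxon1–taxon3: 6/19 sites differ → p ≈ 0.315789, d = −0.75 ln(1 − 0.421052) = 0.409907 ≈ 0.410.
taxon2–taxon3: 9/19 sites differ → p ≈ 0.473684, d = −0.75 ln(1 − 0.631579) = 0.748897 ≈ 0.749.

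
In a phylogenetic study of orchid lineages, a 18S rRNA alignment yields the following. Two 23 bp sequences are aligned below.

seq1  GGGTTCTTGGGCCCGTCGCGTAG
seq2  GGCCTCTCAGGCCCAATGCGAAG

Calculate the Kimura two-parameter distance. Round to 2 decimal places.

0.49

Of 23 sites, 5 differences are transitions and 3 are transversions, so P = 5/23 ≈ 0.217391 and Q = 3/23 ≈ 0.130435.
Under the Kimura two-parameter model, d = −½ ln(1 − 2P − Q) − ¼ ln(1 − 2Q).
1 − 2P − Q = 0.434783, giving −½ ln(0.434783) = 0.416454.
1 − 2Q = 0.73913, giving −¼ ln(0.73913) = 0.075570.
d = 0.416454 + 0.075570 = 0.492024.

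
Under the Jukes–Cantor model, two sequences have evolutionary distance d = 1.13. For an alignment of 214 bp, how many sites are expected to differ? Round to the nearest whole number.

Invert JC69: p = (3/4)(1 − e^(−4d/3)) = 0.75 × (1 − e^(-1.506667)) = 0.75 × (1 − 0.221647) = 0.583765.
Expected differing sites = pL ≈ 0.583765 × 214 = 124.92571 ≈ 125.

125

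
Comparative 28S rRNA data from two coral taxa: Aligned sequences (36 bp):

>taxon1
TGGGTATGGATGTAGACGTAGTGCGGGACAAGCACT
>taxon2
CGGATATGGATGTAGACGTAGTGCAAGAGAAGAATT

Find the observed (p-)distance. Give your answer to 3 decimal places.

0.194

The sequences differ at 7 of 36 positions (sites 1, 4, 25, 26, 29, 33, 35).
p = 7/36 = 0.194444… ≈ 0.194 (to 3 d.p.).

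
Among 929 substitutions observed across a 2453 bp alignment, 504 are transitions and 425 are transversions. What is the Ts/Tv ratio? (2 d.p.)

R = 504/425 = 1.185882… ≈ 1.19 (to 2 d.p.).

1.19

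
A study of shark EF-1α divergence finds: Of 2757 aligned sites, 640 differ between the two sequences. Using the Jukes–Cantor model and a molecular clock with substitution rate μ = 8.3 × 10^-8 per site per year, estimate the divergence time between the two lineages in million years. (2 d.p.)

p = 640/2757 ≈ 0.232136.
d = −(3/4) ln(1 − 4p/3) = −0.75 ln(1 − 0.309515) = −0.75 ln(0.690485)
  = −0.75 × (-0.370361) = 0.277771 substitutions/site.
Under a molecular clock d = 2μt, so t = d/(2μ) = 0.277771 / (2 × 8.3 × 10^-8) = 1.67 million years.

1.67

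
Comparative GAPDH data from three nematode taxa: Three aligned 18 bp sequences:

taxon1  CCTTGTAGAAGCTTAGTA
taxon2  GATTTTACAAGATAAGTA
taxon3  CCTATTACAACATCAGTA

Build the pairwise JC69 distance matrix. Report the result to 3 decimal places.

d(taxon1,taxon2) = 0.441, d(taxon1,taxon3) = 0.441, d(taxon2,taxon3) = 0.347

taxon1–taxon2: 6/18 sites differ → p ≈ 0.333333, d = −0.75 ln(1 − 0.444444) = 0.440839 ≈ 0.441.
taxon1–taxon3: 6/18 sites differ → p ≈ 0.333333, d = −0.75 ln(1 − 0.444444) = 0.440839 ≈ 0.441.
taxon2–taxon3: 5/18 sites differ → p ≈ 0.277778, d = −0.75 ln(1 − 0.370371) = 0.346968 ≈ 0.347.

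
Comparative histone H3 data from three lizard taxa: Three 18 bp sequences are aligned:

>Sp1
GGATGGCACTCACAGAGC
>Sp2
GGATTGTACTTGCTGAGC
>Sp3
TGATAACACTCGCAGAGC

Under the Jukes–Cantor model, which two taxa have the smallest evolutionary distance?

Sp1 and Sp3

Sp1–Sp2: 5/18 differ, p = 0.278, d = 0.347.
Sp1–Sp3: 4/18 differ, p = 0.222, d = 0.264.
Sp2–Sp3: 6/18 differ, p = 0.333, d = 0.441.
The smallest distance is between Sp1 and Sp3.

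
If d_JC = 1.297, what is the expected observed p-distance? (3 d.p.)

0.617

p = (3/4)(1 − e^(−4d/3)) = 0.75 × (1 − e^(-1.729333)) = 0.75 × (1 − 0.177403) = 0.616948.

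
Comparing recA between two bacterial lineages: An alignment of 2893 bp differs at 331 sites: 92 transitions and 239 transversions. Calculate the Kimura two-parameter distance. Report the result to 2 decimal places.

0.12

P = 92/2893 ≈ 0.031801 and Q = 239/2893 ≈ 0.082613.
Under the Kimura two-parameter model, d = −½ ln(1 − 2P − Q) − ¼ ln(1 − 2Q).
1 − 2P − Q = 0.853785, giving −½ ln(0.853785) = 0.079038.
1 − 2Q = 0.834774, giving −¼ ln(0.834774) = 0.045149.
d = 0.079038 + 0.045149 = 0.124187.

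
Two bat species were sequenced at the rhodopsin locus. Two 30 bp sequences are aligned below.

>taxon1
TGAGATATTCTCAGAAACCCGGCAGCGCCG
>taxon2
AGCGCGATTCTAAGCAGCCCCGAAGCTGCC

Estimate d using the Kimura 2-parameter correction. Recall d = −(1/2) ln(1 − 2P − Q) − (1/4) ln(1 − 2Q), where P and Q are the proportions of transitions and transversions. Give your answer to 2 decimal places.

Of 30 sites, 1 differences are transitions and 11 are transversions, so P = 1/30 ≈ 0.033333 and Q = 11/30 ≈ 0.366667.
Under the Kimura two-parameter model, d = −½ ln(1 − 2P − Q) − ¼ ln(1 − 2Q).
1 − 2P − Q = 0.566667, giving −½ ln(0.566667) = 0.283992.
1 − 2Q = 0.266666, giving −¼ ln(0.266666) = 0.330440.
d = 0.283992 + 0.330440 = 0.614432.

0.61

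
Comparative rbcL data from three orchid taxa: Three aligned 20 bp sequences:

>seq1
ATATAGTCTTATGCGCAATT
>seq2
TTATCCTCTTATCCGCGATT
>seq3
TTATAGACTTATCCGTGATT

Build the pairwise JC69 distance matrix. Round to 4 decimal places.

d(seq1,seq2) = 0.3041, d(seq1,seq3) = 0.3041, d(seq2,seq3) = 0.2326

seq1–seq2: 5/20 sites differ → p = 0.25, d = −0.75 ln(1 − 0.333333) = 0.304098 ≈ 0.3041.
seq1–seq3: 5/20 sites differ → p = 0.25, d = −0.75 ln(1 − 0.333333) = 0.304098 ≈ 0.3041.
seq2–seq3: 4/20 sites differ → p = 0.2, d = −0.75 ln(1 − 0.266667) = 0.232617 ≈ 0.2326.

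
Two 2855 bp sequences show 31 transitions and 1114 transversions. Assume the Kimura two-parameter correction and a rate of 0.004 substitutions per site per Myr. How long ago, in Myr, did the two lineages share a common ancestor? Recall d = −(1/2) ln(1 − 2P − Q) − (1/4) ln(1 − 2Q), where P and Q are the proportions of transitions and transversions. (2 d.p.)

80.55

P = 31/2855 ≈ 0.010858 and Q = 1114/2855 ≈ 0.390193.
Under the Kimura two-parameter model, d = −½ ln(1 − 2P − Q) − ¼ ln(1 − 2Q).
1 − 2P − Q = 0.588091, giving −½ ln(0.588091) = 0.265437.
1 − 2Q = 0.219614, giving −¼ ln(0.219614) = 0.378971.
d = 0.265437 + 0.378971 = 0.644408.
Under a molecular clock d = 2μt, so t = d/(2μ) = 0.644408 / (2 × 0.004) = 80.55 Myr.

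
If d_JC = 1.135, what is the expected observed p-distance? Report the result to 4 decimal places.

p = (3/4)(1 − e^(−4d/3)) = 0.75 × (1 − e^(-1.513333)) = 0.75 × (1 − 0.220175) = 0.584869.

0.5849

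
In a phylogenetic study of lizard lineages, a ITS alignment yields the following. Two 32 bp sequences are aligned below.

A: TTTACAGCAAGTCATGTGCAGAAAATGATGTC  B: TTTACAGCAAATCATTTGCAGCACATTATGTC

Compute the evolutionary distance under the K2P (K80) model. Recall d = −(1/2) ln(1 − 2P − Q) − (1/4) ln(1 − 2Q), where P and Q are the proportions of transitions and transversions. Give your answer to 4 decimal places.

0.1757

Of 32 sites, 1 differences are transitions and 4 are transversions, so P = 1/32 = 0.03125 and Q = 4/32 = 0.125.
Under the Kimura two-parameter model, d = −½ ln(1 − 2P − Q) − ¼ ln(1 − 2Q).
1 − 2P − Q = 0.8125, giving −½ ln(0.8125) = 0.103820.
1 − 2Q = 0.75, giving −¼ ln(0.75) = 0.071921.
d = 0.103820 + 0.071921 = 0.175741.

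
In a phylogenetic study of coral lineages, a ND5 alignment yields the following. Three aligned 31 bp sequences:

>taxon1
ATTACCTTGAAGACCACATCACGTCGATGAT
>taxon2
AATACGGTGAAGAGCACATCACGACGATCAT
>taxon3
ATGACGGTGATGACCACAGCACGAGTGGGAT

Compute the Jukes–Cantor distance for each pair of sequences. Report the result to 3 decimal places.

taxon1–taxon2: 6/31 sites differ → p ≈ 0.193548, d = −0.75 ln(1 − 0.258064) = 0.223869 ≈ 0.224.
taxon1–taxon3: 10/31 sites differ → p ≈ 0.322581, d = −0.75 ln(1 − 0.430108) = 0.421731 ≈ 0.422.
taxon2–taxon3: 10/31 sites differ → p ≈ 0.322581, d = −0.75 ln(1 − 0.430108) = 0.421731 ≈ 0.422.

d(taxon1,taxon2) = 0.224, d(taxon1,taxon3) = 0.422, d(taxon2,taxon3) = 0.422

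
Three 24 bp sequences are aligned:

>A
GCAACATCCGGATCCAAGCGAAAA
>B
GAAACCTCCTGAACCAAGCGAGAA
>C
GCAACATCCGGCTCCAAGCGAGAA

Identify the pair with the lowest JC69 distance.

A and C

A–B: 5/24 differ, p = 0.208, d = 0.244.
A–C: 2/24 differ, p = 0.083, d = 0.088.
B–C: 5/24 differ, p = 0.208, d = 0.244.
The smallest distance is between A and C.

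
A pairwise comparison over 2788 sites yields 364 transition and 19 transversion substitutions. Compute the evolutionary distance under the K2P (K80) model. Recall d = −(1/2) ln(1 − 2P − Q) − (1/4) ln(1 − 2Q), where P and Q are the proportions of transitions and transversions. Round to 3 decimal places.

0.159

P = 364/2788 ≈ 0.13056 and Q = 19/2788 ≈ 0.006815.
Under the Kimura two-parameter model, d = −½ ln(1 − 2P − Q) − ¼ ln(1 − 2Q).
1 − 2P − Q = 0.732065, giving −½ ln(0.732065) = 0.155943.
1 − 2Q = 0.98637, giving −¼ ln(0.98637) = 0.003431.
d = 0.155943 + 0.003431 = 0.159374.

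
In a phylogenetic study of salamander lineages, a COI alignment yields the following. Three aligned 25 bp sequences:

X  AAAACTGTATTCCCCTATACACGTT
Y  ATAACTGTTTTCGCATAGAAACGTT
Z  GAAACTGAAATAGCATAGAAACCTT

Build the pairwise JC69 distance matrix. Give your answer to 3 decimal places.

X–Y: 6/25 sites differ → p = 0.24, d = −0.75 ln(1 − 0.32) = 0.289247 ≈ 0.289.
X–Z: 9/25 sites differ → p = 0.36, d = −0.75 ln(1 − 0.48) = 0.490445 ≈ 0.490.
Y–Z: 7/25 sites differ → p = 0.28, d = −0.75 ln(1 − 0.373333) = 0.350505 ≈ 0.351.

d(X,Y) = 0.289, d(X,Z) = 0.490, d(Y,Z) = 0.351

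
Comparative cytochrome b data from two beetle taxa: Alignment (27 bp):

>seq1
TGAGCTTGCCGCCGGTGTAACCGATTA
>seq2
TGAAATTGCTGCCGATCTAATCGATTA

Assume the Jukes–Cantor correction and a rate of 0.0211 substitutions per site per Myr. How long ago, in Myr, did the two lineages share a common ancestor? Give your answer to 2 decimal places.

The sequences differ at 6 of 27 sites (4, 5, 10, 15, 17, 21), so p = 6/27 ≈ 0.222222.
d = −(3/4) ln(1 − 4p/3) = −0.75 ln(1 − 0.296296) = −0.75 ln(0.703704)
  = −0.75 × (-0.351397) = 0.263548 substitutions/site.
Under a molecular clock d = 2μt, so t = d/(2μ) = 0.263548 / (2 × 0.0211) = 6.25 Myr.

6.25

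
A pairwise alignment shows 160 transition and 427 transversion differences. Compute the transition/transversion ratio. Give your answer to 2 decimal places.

0.37

R = 160/427 = 0.374707… ≈ 0.37 (to 2 d.p.).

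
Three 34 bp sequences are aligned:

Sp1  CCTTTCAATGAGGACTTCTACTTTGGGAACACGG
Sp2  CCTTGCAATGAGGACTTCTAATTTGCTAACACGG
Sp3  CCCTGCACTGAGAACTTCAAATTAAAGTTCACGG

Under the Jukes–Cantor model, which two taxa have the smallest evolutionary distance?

Sp1–Sp2: 4/34 differ, p = 0.118, d = 0.128.
Sp1–Sp3: 11/34 differ, p = 0.324, d = 0.423.
Sp2–Sp3: 10/34 differ, p = 0.294, d = 0.373.
The smallest distance is between Sp1 and Sp2.

Sp1 and Sp2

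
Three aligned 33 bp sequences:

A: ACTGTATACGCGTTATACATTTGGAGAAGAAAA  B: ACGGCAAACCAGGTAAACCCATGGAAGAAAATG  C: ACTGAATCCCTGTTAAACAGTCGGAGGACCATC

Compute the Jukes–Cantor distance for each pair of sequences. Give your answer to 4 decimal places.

d(A,B) = 0.6987, d(A,C) = 0.4975, d(B,C) = 0.6254

A–B: 15/33 sites differ → p ≈ 0.454545, d = −0.75 ln(1 − 0.60606) = 0.698667 ≈ 0.6987.
A–C: 12/33 sites differ → p ≈ 0.363636, d = −0.75 ln(1 − 0.484848) = 0.497470 ≈ 0.4975.
B–C: 14/33 sites differ → p ≈ 0.424242, d = −0.75 ln(1 − 0.565656) = 0.625439 ≈ 0.6254.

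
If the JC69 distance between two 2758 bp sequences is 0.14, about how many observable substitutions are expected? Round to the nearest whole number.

Invert JC69: p = (3/4)(1 − e^(−4d/3)) = 0.75 × (1 − e^(-0.186667)) = 0.75 × (1 − 0.829720) = 0.127710.
Expected differing sites = pL ≈ 0.127710 × 2758 = 352.22418 ≈ 352.

352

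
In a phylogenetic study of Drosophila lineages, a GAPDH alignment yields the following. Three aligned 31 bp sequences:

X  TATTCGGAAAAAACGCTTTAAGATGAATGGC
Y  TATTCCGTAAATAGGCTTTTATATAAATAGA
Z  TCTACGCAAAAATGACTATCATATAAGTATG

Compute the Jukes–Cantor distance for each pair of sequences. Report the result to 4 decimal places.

X–Y: 9/31 sites differ → p ≈ 0.290323, d = −0.75 ln(1 − 0.387097) = 0.367161 ≈ 0.3672.
X–Z: 14/31 sites differ → p ≈ 0.451613, d = −0.75 ln(1 − 0.602151) = 0.691262 ≈ 0.6913.
Y–Z: 13/31 sites differ → p ≈ 0.419355, d = −0.75 ln(1 − 0.55914) = 0.614271 ≈ 0.6143.

d(X,Y) = 0.3672, d(X,Z) = 0.6913, d(Y,Z) = 0.6143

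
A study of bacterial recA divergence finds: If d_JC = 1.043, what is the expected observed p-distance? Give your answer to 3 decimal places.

0.563

p = (3/4)(1 − e^(−4d/3)) = 0.75 × (1 − e^(-1.390667)) = 0.75 × (1 − 0.248909) = 0.563318.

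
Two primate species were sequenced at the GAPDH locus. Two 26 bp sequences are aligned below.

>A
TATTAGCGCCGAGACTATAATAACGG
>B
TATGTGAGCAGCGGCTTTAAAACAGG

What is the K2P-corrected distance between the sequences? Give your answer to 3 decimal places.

0.570

Of 26 sites, 1 differences are transitions and 9 are transversions, so P = 1/26 ≈ 0.038462 and Q = 9/26 ≈ 0.346154.
Under the Kimura two-parameter model, d = −½ ln(1 − 2P − Q) − ¼ ln(1 − 2Q).
1 − 2P − Q = 0.576922, giving −½ ln(0.576922) = 0.275024.
1 − 2Q = 0.307692, giving −¼ ln(0.307692) = 0.294664.
d = 0.275024 + 0.294664 = 0.569688.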